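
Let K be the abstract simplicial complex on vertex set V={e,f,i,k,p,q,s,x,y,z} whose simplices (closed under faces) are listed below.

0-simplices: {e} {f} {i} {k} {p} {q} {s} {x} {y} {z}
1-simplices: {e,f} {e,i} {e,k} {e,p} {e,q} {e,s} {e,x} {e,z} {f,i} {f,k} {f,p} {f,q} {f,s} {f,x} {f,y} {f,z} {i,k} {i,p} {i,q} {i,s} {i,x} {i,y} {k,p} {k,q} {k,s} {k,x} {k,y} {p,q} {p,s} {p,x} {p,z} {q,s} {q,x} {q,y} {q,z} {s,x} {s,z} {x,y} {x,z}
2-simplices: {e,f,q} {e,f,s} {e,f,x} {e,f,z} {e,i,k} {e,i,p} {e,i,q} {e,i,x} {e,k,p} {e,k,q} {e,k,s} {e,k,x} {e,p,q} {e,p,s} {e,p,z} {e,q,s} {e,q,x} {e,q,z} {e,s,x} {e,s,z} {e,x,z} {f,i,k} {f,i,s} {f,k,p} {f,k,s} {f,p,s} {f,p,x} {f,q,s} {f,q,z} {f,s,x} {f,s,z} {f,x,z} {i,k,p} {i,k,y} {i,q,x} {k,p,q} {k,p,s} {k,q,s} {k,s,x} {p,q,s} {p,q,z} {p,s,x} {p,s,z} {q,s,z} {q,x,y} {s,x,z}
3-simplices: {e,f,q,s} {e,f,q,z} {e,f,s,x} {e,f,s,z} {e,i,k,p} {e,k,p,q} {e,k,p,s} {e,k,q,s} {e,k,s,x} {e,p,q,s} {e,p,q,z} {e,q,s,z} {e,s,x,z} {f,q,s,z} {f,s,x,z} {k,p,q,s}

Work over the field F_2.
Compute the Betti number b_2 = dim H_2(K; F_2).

b_2=4

n_0=10 n_1=39 n_2=46 n_3=16  [Z2]
∂1: piv[ef,ei,ek,ep,eq,es,ex,ez,fy] rk=9  ker:fi,fk,fp,fq,fs,fx,fz,ik,ip,iq,is,ix,iy,kp,kq,ks,kx,ky,pq,ps,px,pz,qs,qx,qy,qz,sx,sz,xy,xz
∂2: piv[efq,efs,efx,efz,eik,eip,eiq,eix,ekp,ekq,eks,ekx,epq,eps,epz,eqs,eqx,eqz,esx,esz,exz,fik,fis,fkp,fks,fpx,iky,qxy] rk=28  ker:fps,fqs,fqz,fsx,fsz,fxz,ikp,iqx,kpq,kps,kqs,ksx,pqs,pqz,psx,psz,qsz,sxz
∂3: piv[efqs,efqz,efsx,efsz,eikp,ekpq,ekps,ekqs,eksx,epqs,epqz,eqsz,esxz,fsxz] rk=14  ker:fqsz,kpqs
b_2=(46−28)−14=4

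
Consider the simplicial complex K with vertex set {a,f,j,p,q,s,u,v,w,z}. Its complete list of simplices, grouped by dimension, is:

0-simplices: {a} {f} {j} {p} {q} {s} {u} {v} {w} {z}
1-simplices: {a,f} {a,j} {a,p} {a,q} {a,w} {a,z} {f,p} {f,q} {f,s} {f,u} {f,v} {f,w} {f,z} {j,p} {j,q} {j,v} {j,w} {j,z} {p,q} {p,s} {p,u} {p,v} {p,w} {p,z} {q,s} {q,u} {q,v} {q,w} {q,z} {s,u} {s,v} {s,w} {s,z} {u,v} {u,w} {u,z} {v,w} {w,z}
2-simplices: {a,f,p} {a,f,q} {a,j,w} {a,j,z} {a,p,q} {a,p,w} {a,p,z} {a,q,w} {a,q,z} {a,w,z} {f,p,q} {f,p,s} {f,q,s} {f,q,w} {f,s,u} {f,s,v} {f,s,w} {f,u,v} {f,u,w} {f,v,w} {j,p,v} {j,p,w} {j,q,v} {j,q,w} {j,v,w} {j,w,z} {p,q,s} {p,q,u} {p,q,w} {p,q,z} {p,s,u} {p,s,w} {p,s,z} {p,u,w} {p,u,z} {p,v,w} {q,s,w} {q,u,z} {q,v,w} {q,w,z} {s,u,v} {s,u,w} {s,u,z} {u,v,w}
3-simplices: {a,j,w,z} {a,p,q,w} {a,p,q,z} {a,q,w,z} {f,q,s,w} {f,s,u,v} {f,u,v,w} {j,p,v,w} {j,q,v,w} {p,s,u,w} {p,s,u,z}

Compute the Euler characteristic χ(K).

n_0=10 n_1=38 n_2=44 n_3=11
χ=+10−38+44−11=5

χ(K)=5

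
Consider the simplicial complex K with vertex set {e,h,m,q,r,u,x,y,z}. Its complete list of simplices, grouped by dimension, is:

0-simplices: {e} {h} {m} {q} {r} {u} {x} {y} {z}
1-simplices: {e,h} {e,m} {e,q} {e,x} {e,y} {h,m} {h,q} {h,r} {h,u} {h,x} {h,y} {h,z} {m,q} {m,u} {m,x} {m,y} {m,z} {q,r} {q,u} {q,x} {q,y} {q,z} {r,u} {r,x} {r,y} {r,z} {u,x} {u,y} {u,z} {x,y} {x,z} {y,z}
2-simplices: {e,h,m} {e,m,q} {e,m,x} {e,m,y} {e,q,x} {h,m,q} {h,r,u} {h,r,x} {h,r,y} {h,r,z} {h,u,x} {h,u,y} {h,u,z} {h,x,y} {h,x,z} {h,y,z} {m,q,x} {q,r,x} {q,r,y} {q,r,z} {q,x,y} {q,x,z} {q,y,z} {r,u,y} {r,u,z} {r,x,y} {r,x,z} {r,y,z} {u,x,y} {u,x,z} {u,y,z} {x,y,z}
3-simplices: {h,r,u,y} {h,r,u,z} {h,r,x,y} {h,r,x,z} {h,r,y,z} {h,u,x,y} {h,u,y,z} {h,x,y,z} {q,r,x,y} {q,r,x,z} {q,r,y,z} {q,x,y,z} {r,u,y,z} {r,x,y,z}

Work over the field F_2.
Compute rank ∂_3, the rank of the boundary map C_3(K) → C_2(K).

n_0=9 n_1=32 n_2=32 n_3=14  [Z2]
∂1: piv[eh,em,eq,ex,ey,hr,hu,hz] rk=8  ker:hm,hq,hx,hy,mq,mu,mx,my,mz,qr,qu,qx,qy,qz,ru,rx,ry,rz,ux,uy,uz,xy,xz,yz
∂2: piv[ehm,emq,emx,emy,eqx,hmq,hru,hrx,hry,hrz,hux,huy,huz,hxy,hxz,hyz,qrx,qry,qrz] rk=19  ker:mqx,qxy,qxz,qyz,ruy,ruz,rxy,rxz,ryz,uxy,uxz,uyz,xyz
∂3: piv[hruy,hruz,hrxy,hrxz,hryz,huxy,huyz,hxyz,qrxy,qrxz,qryz] rk=11  ker:qxyz,ruyz,rxyz
rk∂_3=11

rank∂_3=11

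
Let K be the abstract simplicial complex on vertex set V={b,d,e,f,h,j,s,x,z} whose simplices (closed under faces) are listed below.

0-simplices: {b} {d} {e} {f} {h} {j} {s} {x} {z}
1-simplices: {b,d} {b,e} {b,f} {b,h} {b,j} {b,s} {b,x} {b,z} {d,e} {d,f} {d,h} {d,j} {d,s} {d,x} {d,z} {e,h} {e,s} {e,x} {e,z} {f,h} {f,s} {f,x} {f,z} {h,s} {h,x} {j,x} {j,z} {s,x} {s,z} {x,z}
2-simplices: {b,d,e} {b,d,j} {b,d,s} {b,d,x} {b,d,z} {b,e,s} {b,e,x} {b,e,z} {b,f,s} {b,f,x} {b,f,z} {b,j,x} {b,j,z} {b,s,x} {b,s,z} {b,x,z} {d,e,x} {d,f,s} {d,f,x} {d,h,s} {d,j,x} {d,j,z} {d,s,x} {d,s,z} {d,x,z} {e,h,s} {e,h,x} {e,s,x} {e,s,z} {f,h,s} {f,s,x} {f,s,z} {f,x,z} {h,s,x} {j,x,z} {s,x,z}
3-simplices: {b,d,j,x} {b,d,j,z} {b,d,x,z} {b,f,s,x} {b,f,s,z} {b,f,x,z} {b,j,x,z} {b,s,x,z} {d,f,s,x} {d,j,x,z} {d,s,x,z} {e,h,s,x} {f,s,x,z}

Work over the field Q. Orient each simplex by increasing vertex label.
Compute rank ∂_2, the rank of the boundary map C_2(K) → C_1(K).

n_0=9 n_1=30 n_2=36 n_3=13  [Q]
∂1: piv[bd,be,bf,bh,bj,bs,bx,bz] rk=8  ker:de,df,dh,dj,ds,dx,dz,eh,es,ex,ez,fh,fs,fx,fz,hs,hx,jx,jz,sx,sz,xz
∂2: piv[bde,bdj,bds,bdx,bdz,bes,bex,bez,bfs,bfx,bfz,bjx,bjz,bsx,bsz,bxz,dfs,dhs,ehs,ehx,fhs] rk=21  ker:dex,dfx,djx,djz,dsx,dsz,dxz,esx,esz,fsx,fsz,fxz,hsx,jxz,sxz
∂3: piv[bdjx,bdjz,bdxz,bfsx,bfsz,bfxz,bjxz,bsxz,dfsx,dsxz,ehsx] rk=11  ker:djxz,fsxz
rk∂_2=21

rank∂_2=21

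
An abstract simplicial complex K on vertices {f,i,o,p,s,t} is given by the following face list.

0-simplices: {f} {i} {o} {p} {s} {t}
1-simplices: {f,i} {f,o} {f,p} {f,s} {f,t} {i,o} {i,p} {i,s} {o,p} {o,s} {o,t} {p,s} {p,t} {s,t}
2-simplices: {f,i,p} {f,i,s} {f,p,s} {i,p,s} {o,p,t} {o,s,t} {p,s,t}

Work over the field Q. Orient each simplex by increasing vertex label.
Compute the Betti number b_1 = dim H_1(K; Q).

b_1=3

n_0=6 n_1=14 n_2=7  [Q]
∂1: piv[fi,fo,fp,fs,ft] rk=5  ker:io,ip,is,op,os,ot,ps,pt,st
∂2: piv[fip,fis,fps,opt,ost,pst] rk=6  ker:ips
b_1=(14−5)−6=3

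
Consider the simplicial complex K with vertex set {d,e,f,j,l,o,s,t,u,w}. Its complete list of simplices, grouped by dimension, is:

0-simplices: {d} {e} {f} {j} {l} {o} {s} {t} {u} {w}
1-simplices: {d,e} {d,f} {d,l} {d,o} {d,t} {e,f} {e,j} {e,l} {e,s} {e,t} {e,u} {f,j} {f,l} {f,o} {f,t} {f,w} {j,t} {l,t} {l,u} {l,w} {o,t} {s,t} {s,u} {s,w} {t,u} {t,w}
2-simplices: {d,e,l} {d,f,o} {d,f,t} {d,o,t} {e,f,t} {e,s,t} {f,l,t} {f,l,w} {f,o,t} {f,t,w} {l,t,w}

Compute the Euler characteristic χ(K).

n_0=10 n_1=26 n_2=11
χ=+10−26+11=-5

χ(K)=-5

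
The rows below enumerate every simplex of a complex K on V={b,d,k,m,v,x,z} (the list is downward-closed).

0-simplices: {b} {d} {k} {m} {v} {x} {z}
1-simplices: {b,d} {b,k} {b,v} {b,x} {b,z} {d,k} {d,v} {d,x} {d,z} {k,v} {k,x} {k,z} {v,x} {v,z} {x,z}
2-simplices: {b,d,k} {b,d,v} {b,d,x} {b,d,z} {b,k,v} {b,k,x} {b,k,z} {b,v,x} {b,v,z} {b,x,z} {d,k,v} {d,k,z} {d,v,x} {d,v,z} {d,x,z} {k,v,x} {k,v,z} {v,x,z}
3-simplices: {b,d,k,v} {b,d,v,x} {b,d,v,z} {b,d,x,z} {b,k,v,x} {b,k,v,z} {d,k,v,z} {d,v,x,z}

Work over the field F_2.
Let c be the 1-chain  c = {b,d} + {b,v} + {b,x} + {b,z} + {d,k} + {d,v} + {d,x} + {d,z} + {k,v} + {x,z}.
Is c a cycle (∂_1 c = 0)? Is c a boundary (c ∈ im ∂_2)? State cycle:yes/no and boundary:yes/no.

cycle:no boundary:no

n_0=7 n_1=15 n_2=18 n_3=8  [Z2]
∂1: piv[bd,bk,bv,bx,bz] rk=5  ker:dk,dv,dx,dz,kv,kx,kz,vx,vz,xz
∂2: piv[bdk,bdv,bdx,bdz,bkv,bkx,bkz,bvx,bvz,bxz] rk=10  ker:dkv,dkz,dvx,dvz,dxz,kvx,kvz,vxz
∂3: piv[bdkv,bdvx,bdvz,bdxz,bkvx,bkvz,dkvz,dvxz] rk=8
∂1c = {d} + {v} + {x} + {z}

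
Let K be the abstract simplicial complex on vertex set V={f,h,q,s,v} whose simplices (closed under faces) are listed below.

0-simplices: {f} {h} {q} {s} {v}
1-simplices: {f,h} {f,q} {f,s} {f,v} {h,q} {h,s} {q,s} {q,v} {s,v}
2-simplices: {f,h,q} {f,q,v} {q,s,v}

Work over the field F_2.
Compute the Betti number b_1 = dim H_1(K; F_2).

n_0=5 n_1=9 n_2=3  [Z2]
∂1: piv[fh,fq,fs,fv] rk=4  ker:hq,hs,qs,qv,sv
∂2: piv[fhq,fqv,qsv] rk=3
b_1=(9−4)−3=2

b_1=2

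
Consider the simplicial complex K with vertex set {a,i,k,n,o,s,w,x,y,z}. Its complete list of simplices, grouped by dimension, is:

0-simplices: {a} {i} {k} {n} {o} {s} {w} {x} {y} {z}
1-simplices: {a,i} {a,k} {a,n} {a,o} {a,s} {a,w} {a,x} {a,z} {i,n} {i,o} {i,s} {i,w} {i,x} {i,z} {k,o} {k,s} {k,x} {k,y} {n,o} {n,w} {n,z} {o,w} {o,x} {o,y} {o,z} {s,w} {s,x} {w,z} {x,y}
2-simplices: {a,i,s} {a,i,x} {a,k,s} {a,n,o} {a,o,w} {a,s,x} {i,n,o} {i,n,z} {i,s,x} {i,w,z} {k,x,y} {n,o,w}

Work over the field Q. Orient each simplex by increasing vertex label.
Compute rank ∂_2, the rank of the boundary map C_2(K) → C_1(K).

n_0=10 n_1=29 n_2=12  [Q]
∂1: piv[ai,ak,an,ao,as,aw,ax,az,ky] rk=9  ker:in,io,is,iw,ix,iz,ko,ks,kx,no,nw,nz,ow,ox,oy,oz,sw,sx,wz,xy
∂2: piv[ais,aix,aks,ano,aow,asx,ino,inz,iwz,kxy,now] rk=11  ker:isx
rk∂_2=11

rank∂_2=11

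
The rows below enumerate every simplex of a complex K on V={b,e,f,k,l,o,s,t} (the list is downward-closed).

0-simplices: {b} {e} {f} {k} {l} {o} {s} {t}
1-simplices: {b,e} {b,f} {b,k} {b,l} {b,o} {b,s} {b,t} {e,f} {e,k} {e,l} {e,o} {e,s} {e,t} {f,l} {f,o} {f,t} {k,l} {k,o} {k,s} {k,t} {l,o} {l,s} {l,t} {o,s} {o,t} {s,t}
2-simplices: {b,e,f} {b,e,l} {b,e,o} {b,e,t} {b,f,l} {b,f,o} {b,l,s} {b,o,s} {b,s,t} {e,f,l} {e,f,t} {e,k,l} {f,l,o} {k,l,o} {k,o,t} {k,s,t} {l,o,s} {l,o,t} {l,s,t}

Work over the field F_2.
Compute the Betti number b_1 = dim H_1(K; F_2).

b_1=2

n_0=8 n_1=26 n_2=19  [Z2]
∂1: piv[be,bf,bk,bl,bo,bs,bt] rk=7  ker:ef,ek,el,eo,es,et,fl,fo,ft,kl,ko,ks,kt,lo,ls,lt,os,ot,st
∂2: piv[bef,bel,beo,bet,bfl,bfo,bls,bos,bst,eft,ekl,flo,klo,kot,kst,lot,lst] rk=17  ker:efl,los
b_1=(26−7)−17=2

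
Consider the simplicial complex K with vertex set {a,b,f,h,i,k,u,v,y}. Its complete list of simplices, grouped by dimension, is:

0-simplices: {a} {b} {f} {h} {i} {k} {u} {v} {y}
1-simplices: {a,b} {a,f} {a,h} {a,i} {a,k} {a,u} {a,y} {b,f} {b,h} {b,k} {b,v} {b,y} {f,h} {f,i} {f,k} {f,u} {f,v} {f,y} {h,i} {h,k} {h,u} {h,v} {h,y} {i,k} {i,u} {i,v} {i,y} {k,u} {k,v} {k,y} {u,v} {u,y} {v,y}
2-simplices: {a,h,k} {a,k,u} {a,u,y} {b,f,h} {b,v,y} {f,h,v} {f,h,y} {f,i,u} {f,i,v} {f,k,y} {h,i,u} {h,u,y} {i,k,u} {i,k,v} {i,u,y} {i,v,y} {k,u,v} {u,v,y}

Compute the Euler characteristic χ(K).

n_0=9 n_1=33 n_2=18
χ=+9−33+18=-6

χ(K)=-6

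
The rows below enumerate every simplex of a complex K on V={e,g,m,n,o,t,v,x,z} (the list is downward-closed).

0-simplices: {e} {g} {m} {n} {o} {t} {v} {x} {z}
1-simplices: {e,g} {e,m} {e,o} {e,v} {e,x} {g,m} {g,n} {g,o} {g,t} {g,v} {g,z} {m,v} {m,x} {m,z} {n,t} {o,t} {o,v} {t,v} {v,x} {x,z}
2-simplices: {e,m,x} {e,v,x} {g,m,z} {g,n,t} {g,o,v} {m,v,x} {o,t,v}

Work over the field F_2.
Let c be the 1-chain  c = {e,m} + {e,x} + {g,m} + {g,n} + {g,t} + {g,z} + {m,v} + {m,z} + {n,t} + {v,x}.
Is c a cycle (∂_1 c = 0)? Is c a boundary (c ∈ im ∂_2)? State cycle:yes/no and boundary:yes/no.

cycle:yes boundary:yes

n_0=9 n_1=20 n_2=7  [Z2]
∂1: piv[eg,em,eo,ev,ex,gn,gt,gz] rk=8  ker:gm,go,gv,mv,mx,mz,nt,ot,ov,tv,vx,xz
∂2: piv[emx,evx,gmz,gnt,gov,mvx,otv] rk=7
∂1c = 0
c vs im∂2: reduces to 0 ⇒ boundary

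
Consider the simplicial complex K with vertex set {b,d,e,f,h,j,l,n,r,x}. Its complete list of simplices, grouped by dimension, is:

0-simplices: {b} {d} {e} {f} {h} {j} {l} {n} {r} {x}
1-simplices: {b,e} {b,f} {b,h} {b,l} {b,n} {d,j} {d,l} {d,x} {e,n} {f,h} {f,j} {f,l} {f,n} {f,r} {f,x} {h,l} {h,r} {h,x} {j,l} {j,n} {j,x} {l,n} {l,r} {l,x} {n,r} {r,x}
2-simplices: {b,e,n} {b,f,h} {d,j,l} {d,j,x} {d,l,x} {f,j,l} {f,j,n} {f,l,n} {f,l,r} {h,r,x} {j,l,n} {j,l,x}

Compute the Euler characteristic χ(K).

χ(K)=-4

n_0=10 n_1=26 n_2=12
χ=+10−26+12=-4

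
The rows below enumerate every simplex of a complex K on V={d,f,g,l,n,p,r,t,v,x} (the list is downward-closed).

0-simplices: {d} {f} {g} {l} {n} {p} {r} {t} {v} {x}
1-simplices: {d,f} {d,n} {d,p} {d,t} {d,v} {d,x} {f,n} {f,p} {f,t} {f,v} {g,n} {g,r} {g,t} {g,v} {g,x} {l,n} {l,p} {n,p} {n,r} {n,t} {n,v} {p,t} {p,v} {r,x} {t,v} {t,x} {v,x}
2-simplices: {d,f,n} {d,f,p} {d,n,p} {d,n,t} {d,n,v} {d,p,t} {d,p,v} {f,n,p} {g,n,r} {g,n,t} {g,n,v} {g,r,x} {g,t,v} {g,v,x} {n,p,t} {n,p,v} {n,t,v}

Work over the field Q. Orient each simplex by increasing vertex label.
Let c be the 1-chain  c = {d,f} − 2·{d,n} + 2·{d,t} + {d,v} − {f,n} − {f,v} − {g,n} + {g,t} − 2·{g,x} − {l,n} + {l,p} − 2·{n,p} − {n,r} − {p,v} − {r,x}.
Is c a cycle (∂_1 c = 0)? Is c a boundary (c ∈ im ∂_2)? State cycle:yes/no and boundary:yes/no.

n_0=10 n_1=27 n_2=17  [Q]
∂1: piv[df,dn,dp,dt,dv,dx,gn,gr,ln] rk=9  ker:fn,fp,ft,fv,gt,gv,gx,lp,np,nr,nt,nv,pt,pv,rx,tv,tx,vx
∂2: piv[dfn,dfp,dnp,dnt,dnv,dpt,dpv,gnr,gnt,gnv,grx,gtv,gvx] rk=13  ker:fnp,npt,npv,ntv
∂1c = −2·{d} + 3·{f} + 2·{g} − 2·{n} + 3·{t} − {v} − 3·{x}

cycle:no boundary:no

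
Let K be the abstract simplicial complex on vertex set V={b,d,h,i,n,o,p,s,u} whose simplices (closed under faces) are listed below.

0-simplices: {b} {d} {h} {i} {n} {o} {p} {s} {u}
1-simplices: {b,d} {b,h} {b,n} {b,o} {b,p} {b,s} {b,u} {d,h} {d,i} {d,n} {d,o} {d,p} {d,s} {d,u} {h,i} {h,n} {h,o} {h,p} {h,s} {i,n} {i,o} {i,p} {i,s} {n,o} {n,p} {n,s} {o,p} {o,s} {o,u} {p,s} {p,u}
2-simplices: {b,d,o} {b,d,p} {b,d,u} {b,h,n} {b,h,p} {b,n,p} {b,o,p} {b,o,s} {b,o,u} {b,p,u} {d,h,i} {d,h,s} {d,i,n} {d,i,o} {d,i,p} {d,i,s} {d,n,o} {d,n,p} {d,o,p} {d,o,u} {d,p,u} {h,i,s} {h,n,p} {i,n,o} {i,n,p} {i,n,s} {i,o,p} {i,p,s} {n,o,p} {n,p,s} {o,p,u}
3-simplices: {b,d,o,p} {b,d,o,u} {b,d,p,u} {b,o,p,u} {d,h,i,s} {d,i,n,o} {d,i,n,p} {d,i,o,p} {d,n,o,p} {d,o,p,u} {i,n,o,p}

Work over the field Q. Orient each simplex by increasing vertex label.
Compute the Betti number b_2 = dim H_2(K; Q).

n_0=9 n_1=31 n_2=31 n_3=11  [Q]
∂1: piv[bd,bh,bn,bo,bp,bs,bu,di] rk=8  ker:dh,dn,do,dp,ds,du,hi,hn,ho,hp,hs,in,io,ip,is,no,np,ns,op,os,ou,ps,pu
∂2: piv[bdo,bdp,bdu,bhn,bhp,bnp,bop,bos,bou,bpu,dhi,dhs,din,dio,dip,dis,dno,dnp,ins,ips] rk=20  ker:dop,dou,dpu,his,hnp,ino,inp,iop,nop,nps,opu
∂3: piv[bdop,bdou,bdpu,bopu,dhis,dino,dinp,diop,dnop] rk=9  ker:dopu,inop
b_2=(31−20)−9=2

b_2=2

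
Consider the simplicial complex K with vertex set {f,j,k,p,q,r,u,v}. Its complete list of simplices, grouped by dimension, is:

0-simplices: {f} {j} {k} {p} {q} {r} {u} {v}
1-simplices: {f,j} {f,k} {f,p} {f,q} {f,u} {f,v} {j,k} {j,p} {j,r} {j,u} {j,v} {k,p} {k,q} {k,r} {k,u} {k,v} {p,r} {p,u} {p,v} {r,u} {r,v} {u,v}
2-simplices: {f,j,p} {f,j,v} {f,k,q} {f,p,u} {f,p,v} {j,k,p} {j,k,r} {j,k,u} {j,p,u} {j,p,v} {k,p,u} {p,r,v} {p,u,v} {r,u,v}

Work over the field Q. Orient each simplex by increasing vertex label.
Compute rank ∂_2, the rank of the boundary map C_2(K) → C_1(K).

rank∂_2=12

n_0=8 n_1=22 n_2=14  [Q]
∂1: piv[fj,fk,fp,fq,fu,fv,jr] rk=7  ker:jk,jp,ju,jv,kp,kq,kr,ku,kv,pr,pu,pv,ru,rv,uv
∂2: piv[fjp,fjv,fkq,fpu,fpv,jkp,jkr,jku,jpu,prv,puv,ruv] rk=12  ker:jpv,kpu
rk∂_2=12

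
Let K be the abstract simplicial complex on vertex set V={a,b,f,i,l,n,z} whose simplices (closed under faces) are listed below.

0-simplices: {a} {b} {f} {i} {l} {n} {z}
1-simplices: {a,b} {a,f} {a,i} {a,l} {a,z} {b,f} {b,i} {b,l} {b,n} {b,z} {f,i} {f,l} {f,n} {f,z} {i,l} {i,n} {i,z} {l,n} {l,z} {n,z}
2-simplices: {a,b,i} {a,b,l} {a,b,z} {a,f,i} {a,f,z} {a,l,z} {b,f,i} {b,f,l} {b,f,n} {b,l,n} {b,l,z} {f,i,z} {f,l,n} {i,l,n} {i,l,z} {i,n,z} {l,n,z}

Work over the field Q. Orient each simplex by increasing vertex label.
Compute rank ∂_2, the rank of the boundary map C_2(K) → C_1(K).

rank∂_2=14

n_0=7 n_1=20 n_2=17  [Q]
∂1: piv[ab,af,ai,al,az,bn] rk=6  ker:bf,bi,bl,bz,fi,fl,fn,fz,il,in,iz,ln,lz,nz
∂2: piv[abi,abl,abz,afi,afz,alz,bfi,bfl,bfn,bln,fiz,iln,ilz,inz] rk=14  ker:blz,fln,lnz
rk∂_2=14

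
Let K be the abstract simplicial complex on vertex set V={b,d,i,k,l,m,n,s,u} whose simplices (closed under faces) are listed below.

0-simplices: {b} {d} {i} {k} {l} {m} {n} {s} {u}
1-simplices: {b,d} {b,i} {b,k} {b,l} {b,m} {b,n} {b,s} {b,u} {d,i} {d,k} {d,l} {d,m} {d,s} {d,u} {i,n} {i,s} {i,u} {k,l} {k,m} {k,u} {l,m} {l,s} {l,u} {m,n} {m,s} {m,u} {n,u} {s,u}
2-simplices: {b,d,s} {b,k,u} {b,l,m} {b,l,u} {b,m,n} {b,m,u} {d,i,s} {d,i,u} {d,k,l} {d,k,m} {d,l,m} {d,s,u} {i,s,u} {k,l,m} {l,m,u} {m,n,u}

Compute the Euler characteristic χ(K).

n_0=9 n_1=28 n_2=16
χ=+9−28+16=-3

χ(K)=-3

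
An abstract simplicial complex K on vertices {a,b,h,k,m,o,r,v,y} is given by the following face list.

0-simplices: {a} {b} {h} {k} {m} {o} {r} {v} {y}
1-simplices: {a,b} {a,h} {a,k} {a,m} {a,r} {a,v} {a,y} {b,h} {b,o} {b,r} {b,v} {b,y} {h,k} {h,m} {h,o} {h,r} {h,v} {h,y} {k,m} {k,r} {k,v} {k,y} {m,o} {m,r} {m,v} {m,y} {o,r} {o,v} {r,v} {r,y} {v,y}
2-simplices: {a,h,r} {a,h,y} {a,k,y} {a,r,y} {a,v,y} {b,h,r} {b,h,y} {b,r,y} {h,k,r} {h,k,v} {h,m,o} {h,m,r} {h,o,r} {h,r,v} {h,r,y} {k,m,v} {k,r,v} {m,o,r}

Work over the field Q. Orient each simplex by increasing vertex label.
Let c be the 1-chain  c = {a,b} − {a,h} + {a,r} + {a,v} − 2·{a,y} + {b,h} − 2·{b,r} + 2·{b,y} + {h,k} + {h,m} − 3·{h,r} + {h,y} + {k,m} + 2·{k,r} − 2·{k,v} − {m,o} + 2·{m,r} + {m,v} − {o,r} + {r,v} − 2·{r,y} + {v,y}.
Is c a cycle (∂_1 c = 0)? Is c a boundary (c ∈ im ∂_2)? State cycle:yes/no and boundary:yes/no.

n_0=9 n_1=31 n_2=18  [Q]
∂1: piv[ab,ah,ak,am,ar,av,ay,bo] rk=8  ker:bh,br,bv,by,hk,hm,ho,hr,hv,hy,km,kr,kv,ky,mo,mr,mv,my,or,ov,rv,ry,vy
∂2: piv[ahr,ahy,aky,ary,avy,bhr,bhy,hkr,hkv,hmo,hmr,hor,hrv,kmv] rk=14  ker:bry,hry,krv,mor
∂1c = 0
c vs im∂2: residual ≠ 0 ⇒ not boundary

cycle:yes boundary:no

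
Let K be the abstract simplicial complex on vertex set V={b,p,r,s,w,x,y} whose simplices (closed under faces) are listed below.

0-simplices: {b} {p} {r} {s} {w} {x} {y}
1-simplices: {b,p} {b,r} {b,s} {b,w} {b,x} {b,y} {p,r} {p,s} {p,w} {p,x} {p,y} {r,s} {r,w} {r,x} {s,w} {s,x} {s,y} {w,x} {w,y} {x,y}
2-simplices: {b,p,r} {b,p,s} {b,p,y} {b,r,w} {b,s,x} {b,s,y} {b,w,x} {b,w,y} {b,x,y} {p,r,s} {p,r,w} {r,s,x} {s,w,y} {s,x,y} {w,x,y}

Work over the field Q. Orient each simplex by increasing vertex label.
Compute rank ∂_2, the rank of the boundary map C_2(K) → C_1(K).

rank∂_2=13

n_0=7 n_1=20 n_2=15  [Q]
∂1: piv[bp,br,bs,bw,bx,by] rk=6  ker:pr,ps,pw,px,py,rs,rw,rx,sw,sx,sy,wx,wy,xy
∂2: piv[bpr,bps,bpy,brw,bsx,bsy,bwx,bwy,bxy,prs,prw,rsx,swy] rk=13  ker:sxy,wxy
rk∂_2=13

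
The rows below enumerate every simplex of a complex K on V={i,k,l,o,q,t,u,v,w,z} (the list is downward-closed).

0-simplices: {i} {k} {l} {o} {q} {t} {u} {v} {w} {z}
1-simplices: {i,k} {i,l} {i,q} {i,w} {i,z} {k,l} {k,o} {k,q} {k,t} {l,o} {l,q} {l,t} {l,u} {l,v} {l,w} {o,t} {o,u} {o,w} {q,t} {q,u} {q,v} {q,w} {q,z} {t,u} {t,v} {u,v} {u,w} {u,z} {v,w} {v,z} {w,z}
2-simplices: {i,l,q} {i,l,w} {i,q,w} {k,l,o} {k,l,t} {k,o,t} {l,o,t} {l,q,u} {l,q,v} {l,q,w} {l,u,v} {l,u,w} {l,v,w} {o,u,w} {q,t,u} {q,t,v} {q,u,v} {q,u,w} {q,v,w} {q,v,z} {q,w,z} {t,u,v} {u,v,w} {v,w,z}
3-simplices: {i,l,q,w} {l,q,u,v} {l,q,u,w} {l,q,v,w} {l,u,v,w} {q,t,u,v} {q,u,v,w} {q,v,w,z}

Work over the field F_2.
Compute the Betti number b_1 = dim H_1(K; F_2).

b_1=6

n_0=10 n_1=31 n_2=24 n_3=8  [Z2]
∂1: piv[ik,il,iq,iw,iz,ko,kt,lu,lv] rk=9  ker:kl,kq,lo,lq,lt,lw,ot,ou,ow,qt,qu,qv,qw,qz,tu,tv,uv,uw,uz,vw,vz,wz
∂2: piv[ilq,ilw,iqw,klo,klt,kot,lqu,lqv,luv,luw,lvw,ouw,qtu,qtv,qvz,qwz] rk=16  ker:lot,lqw,quv,quw,qvw,tuv,uvw,vwz
∂3: piv[ilqw,lquv,lquw,lqvw,luvw,qtuv,qvwz] rk=7  ker:quvw
b_1=(31−9)−16=6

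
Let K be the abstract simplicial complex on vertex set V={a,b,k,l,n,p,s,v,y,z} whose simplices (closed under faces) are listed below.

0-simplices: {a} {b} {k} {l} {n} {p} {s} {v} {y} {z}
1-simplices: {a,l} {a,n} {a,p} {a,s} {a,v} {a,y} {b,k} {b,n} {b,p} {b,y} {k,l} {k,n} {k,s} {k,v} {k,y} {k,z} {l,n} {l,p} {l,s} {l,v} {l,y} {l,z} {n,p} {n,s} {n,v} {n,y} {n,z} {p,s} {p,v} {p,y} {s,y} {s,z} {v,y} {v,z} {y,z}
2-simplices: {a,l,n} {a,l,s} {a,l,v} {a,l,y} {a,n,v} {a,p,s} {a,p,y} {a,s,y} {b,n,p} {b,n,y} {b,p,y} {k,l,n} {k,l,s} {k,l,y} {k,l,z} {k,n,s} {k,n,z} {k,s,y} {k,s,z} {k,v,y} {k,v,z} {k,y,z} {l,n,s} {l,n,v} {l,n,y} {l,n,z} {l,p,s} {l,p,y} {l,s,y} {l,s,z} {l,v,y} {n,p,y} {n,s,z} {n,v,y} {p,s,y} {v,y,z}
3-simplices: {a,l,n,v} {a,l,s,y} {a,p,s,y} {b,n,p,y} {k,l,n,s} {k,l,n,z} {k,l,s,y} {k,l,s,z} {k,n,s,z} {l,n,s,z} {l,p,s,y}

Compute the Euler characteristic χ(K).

n_0=10 n_1=35 n_2=36 n_3=11
χ=+10−35+36−11=0

χ(K)=0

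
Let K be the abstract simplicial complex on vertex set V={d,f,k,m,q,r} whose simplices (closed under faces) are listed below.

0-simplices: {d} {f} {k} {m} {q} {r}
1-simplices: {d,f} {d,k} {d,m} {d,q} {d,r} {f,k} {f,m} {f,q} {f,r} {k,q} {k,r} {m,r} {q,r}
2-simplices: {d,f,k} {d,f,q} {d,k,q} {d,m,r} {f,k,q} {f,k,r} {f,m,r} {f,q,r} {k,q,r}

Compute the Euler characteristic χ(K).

n_0=6 n_1=13 n_2=9
χ=+6−13+9=2

χ(K)=2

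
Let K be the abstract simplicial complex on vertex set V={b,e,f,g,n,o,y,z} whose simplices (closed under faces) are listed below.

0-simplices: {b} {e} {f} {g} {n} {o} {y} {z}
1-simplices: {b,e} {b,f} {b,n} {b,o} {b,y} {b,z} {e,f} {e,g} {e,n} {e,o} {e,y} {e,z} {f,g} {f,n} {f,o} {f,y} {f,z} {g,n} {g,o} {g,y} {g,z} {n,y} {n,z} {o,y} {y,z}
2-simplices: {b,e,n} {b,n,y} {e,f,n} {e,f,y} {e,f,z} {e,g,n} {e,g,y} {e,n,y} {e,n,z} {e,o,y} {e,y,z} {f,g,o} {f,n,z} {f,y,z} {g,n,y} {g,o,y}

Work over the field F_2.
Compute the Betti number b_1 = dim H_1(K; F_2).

b_1=5

n_0=8 n_1=25 n_2=16  [Z2]
∂1: piv[be,bf,bn,bo,by,bz,eg] rk=7  ker:ef,en,eo,ey,ez,fg,fn,fo,fy,fz,gn,go,gy,gz,ny,nz,oy,yz
∂2: piv[ben,bny,efn,efy,efz,egn,egy,eny,enz,eoy,eyz,fgo,goy] rk=13  ker:fnz,fyz,gny
b_1=(25−7)−13=5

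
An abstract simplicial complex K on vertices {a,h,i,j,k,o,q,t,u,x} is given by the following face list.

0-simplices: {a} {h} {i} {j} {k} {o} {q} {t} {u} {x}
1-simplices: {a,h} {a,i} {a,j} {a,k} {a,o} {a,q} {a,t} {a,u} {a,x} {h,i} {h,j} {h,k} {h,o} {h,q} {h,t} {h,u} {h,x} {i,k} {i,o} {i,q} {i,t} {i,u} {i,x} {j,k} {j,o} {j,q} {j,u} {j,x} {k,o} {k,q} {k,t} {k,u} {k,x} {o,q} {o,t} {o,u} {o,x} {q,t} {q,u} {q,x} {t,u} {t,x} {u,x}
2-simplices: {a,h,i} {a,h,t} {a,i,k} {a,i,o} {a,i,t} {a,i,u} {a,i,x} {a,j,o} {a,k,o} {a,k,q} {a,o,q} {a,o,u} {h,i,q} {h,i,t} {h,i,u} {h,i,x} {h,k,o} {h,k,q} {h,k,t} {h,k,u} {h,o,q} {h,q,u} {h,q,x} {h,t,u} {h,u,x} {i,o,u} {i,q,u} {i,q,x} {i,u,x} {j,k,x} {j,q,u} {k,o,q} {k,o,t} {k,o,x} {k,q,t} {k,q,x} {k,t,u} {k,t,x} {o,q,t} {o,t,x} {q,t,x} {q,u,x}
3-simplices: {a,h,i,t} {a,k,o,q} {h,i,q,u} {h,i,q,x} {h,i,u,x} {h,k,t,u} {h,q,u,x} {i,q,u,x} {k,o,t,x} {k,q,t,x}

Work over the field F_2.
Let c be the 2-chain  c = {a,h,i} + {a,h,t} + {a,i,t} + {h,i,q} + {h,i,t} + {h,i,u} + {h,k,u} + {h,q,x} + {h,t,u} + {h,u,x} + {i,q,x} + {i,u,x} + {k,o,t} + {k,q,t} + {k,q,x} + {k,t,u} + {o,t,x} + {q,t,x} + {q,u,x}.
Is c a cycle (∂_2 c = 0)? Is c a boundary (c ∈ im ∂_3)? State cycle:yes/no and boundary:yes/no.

cycle:no boundary:no

n_0=10 n_1=43 n_2=42 n_3=10  [Z2]
∂1: piv[ah,ai,aj,ak,ao,aq,at,au,ax] rk=9  ker:hi,hj,hk,ho,hq,ht,hu,hx,ik,io,iq,it,iu,ix,jk,jo,jq,ju,jx,ko,kq,kt,ku,kx,oq,ot,ou,ox,qt,qu,qx,tu,tx,ux
∂2: piv[ahi,aht,aik,aio,ait,aiu,aix,ajo,ako,akq,aoq,aou,hiq,hiu,hix,hko,hkq,hkt,hku,hqu,hqx,htu,hux,jkx,jqu,kot,kox,kqt,kqx,ktx] rk=30  ker:hit,hoq,iou,iqu,iqx,iux,koq,ktu,oqt,otx,qtx,qux
∂3: piv[ahit,akoq,hiqu,hiqx,hiux,hktu,hqux,kotx,kqtx] rk=9  ker:iqux
∂2c = {h,k} + {h,t} + {k,o} + {k,t} + {k,x} + {o,x} + {q,u} + {q,x} + {u,x}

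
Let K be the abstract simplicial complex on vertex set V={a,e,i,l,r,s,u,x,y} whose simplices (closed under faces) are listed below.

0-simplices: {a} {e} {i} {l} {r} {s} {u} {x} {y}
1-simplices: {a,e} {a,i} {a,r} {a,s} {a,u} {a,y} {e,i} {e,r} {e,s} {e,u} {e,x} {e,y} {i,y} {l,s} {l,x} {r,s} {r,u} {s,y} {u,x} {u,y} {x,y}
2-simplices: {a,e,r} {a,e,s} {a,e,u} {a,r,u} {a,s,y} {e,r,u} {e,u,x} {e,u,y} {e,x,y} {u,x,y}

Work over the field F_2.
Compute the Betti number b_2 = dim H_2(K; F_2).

b_2=2

n_0=9 n_1=21 n_2=10  [Z2]
∂1: piv[ae,ai,ar,as,au,ay,ex,ls] rk=8  ker:ei,er,es,eu,ey,iy,lx,rs,ru,sy,ux,uy,xy
∂2: piv[aer,aes,aeu,aru,asy,eux,euy,exy] rk=8  ker:eru,uxy
b_2=(10−8)−0=2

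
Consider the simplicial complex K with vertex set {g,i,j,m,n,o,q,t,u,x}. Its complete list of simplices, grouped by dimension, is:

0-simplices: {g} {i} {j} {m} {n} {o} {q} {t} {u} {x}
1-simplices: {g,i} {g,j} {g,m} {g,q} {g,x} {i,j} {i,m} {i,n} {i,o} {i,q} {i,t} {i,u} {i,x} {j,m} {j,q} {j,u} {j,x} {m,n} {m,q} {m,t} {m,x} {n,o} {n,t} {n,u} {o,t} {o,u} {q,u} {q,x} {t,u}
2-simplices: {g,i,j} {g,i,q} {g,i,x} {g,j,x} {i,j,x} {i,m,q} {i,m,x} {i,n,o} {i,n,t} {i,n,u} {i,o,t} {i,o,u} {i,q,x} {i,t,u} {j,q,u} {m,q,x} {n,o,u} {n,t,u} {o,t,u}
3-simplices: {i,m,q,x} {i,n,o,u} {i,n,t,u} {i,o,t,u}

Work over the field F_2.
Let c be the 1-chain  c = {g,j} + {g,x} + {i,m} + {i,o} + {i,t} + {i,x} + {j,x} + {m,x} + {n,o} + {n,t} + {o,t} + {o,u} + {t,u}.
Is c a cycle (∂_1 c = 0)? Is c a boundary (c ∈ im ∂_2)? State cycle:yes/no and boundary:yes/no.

n_0=10 n_1=29 n_2=19 n_3=4  [Z2]
∂1: piv[gi,gj,gm,gq,gx,in,io,it,iu] rk=9  ker:ij,im,iq,ix,jm,jq,ju,jx,mn,mq,mt,mx,no,nt,nu,ot,ou,qu,qx,tu
∂2: piv[gij,giq,gix,gjx,imq,imx,ino,int,inu,iot,iou,iqx,itu,jqu] rk=14  ker:ijx,mqx,nou,ntu,otu
∂3: piv[imqx,inou,intu,iotu] rk=4
∂1c = 0
c vs im∂2: reduces to 0 ⇒ boundary

cycle:yes boundary:yes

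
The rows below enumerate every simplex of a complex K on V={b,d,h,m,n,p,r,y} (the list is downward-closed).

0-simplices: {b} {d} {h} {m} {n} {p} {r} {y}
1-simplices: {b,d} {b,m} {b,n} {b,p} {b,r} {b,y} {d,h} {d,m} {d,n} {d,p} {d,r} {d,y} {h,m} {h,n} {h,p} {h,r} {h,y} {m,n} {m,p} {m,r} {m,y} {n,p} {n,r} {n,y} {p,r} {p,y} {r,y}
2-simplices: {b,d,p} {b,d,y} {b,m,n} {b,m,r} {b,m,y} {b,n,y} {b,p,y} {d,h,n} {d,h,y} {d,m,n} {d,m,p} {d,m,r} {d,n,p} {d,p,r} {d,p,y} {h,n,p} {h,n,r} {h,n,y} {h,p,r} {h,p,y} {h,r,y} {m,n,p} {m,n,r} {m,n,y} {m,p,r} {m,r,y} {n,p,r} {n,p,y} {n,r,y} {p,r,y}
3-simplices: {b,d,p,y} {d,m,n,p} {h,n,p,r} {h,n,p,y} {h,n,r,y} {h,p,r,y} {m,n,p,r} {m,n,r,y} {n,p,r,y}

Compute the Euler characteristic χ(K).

n_0=8 n_1=27 n_2=30 n_3=9
χ=+8−27+30−9=2

χ(K)=2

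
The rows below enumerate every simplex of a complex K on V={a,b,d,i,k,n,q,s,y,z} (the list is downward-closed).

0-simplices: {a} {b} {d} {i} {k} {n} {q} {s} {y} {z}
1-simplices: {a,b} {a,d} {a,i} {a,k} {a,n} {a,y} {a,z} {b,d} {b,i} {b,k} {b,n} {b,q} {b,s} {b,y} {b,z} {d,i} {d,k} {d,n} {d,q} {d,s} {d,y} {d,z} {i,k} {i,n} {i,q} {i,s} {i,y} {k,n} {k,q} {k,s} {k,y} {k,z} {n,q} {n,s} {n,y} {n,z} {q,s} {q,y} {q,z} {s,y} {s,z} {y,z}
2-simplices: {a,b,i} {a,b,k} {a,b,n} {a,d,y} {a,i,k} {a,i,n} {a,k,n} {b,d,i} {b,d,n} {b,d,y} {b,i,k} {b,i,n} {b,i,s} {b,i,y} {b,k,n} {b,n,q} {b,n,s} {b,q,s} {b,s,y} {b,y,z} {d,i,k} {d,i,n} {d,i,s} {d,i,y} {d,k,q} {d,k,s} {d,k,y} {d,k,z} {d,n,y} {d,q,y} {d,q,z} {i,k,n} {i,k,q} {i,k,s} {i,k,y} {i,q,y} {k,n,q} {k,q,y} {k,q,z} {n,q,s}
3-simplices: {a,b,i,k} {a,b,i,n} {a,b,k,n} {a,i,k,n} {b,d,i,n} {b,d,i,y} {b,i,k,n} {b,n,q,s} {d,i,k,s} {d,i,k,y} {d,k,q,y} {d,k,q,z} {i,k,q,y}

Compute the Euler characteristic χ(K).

n_0=10 n_1=42 n_2=40 n_3=13
χ=+10−42+40−13=-5

χ(K)=-5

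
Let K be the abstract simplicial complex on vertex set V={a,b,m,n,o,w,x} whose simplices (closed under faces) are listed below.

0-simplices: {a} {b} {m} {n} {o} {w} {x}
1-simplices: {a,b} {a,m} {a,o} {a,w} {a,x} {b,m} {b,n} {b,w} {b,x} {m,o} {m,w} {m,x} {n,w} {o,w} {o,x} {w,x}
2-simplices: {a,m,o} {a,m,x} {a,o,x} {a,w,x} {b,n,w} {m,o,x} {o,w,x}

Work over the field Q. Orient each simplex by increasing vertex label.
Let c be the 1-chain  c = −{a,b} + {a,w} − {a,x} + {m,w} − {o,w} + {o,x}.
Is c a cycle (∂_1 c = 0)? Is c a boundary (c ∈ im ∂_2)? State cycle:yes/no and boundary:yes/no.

n_0=7 n_1=16 n_2=7  [Q]
∂1: piv[ab,am,ao,aw,ax,bn] rk=6  ker:bm,bw,bx,mo,mw,mx,nw,ow,ox,wx
∂2: piv[amo,amx,aox,awx,bnw,owx] rk=6  ker:mox
∂1c = {a} − {b} − {m} + {w}

cycle:no boundary:no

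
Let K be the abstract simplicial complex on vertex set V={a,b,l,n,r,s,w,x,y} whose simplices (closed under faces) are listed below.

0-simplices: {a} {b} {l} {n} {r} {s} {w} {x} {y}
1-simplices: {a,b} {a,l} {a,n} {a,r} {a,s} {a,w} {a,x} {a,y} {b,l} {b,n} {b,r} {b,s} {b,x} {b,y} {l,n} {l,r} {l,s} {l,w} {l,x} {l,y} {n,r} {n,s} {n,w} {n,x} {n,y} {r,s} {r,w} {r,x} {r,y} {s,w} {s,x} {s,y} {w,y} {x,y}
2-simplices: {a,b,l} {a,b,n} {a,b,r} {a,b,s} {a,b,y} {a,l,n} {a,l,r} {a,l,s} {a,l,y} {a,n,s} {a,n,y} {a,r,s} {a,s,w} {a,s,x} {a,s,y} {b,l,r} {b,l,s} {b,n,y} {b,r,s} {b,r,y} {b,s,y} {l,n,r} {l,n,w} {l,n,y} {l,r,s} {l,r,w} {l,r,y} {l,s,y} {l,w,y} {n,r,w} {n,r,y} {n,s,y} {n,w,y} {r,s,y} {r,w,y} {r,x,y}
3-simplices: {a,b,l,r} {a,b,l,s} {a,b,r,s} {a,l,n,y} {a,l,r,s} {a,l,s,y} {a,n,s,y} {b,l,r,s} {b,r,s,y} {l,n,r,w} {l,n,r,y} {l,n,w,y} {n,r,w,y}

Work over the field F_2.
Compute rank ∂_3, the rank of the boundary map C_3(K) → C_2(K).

n_0=9 n_1=34 n_2=36 n_3=13  [Z2]
∂1: piv[ab,al,an,ar,as,aw,ax,ay] rk=8  ker:bl,bn,br,bs,bx,by,ln,lr,ls,lw,lx,ly,nr,ns,nw,nx,ny,rs,rw,rx,ry,sw,sx,sy,wy,xy
∂2: piv[abl,abn,abr,abs,aby,aln,alr,als,aly,ans,any,ars,asw,asx,asy,bry,lnr,lnw,lrw,lwy,rxy] rk=21  ker:blr,bls,bny,brs,bsy,lny,lrs,lry,lsy,nrw,nry,nsy,nwy,rsy,rwy
∂3: piv[ablr,abls,abrs,alny,alrs,alsy,ansy,brsy,lnrw,lnry,lnwy,nrwy] rk=12  ker:blrs
rk∂_3=12

rank∂_3=12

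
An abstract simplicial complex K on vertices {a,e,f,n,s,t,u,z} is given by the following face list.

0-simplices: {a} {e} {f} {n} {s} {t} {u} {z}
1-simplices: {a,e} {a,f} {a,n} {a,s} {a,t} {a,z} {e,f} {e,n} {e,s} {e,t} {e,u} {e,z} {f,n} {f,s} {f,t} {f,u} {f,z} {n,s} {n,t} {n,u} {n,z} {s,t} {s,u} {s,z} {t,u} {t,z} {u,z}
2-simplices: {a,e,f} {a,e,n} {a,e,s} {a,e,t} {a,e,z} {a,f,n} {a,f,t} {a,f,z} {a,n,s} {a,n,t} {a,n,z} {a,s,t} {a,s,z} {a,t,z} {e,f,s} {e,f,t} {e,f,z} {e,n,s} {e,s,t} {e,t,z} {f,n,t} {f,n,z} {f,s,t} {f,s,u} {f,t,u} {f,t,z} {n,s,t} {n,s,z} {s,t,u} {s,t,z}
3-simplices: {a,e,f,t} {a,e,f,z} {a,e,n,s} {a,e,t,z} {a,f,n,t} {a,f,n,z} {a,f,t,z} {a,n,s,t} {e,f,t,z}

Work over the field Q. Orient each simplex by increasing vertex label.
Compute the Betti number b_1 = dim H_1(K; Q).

b_1=3

n_0=8 n_1=27 n_2=30 n_3=9  [Q]
∂1: piv[ae,af,an,as,at,az,eu] rk=7  ker:ef,en,es,et,ez,fn,fs,ft,fu,fz,ns,nt,nu,nz,st,su,sz,tu,tz,uz
∂2: piv[aef,aen,aes,aet,aez,afn,aft,afz,ans,ant,anz,ast,asz,atz,efs,fsu,ftu] rk=17  ker:eft,efz,ens,est,etz,fnt,fnz,fst,ftz,nst,nsz,stu,stz
∂3: piv[aeft,aefz,aens,aetz,afnt,afnz,aftz,anst] rk=8  ker:eftz
b_1=(27−7)−17=3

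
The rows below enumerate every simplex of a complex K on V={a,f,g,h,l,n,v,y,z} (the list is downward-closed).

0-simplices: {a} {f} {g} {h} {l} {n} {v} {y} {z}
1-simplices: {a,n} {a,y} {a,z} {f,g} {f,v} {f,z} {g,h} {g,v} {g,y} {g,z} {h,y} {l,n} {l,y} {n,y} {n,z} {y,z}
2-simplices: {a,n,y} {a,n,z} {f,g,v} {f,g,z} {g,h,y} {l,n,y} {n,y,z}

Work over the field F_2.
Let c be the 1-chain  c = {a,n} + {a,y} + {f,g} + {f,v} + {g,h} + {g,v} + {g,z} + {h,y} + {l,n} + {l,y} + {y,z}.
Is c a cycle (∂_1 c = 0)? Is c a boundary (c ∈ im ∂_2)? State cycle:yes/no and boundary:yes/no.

n_0=9 n_1=16 n_2=7  [Z2]
∂1: piv[an,ay,az,fg,fv,fz,gh,ln] rk=8  ker:gv,gy,gz,hy,ly,ny,nz,yz
∂2: piv[any,anz,fgv,fgz,ghy,lny,nyz] rk=7
∂1c = 0
c vs im∂2: residual ≠ 0 ⇒ not boundary

cycle:yes boundary:no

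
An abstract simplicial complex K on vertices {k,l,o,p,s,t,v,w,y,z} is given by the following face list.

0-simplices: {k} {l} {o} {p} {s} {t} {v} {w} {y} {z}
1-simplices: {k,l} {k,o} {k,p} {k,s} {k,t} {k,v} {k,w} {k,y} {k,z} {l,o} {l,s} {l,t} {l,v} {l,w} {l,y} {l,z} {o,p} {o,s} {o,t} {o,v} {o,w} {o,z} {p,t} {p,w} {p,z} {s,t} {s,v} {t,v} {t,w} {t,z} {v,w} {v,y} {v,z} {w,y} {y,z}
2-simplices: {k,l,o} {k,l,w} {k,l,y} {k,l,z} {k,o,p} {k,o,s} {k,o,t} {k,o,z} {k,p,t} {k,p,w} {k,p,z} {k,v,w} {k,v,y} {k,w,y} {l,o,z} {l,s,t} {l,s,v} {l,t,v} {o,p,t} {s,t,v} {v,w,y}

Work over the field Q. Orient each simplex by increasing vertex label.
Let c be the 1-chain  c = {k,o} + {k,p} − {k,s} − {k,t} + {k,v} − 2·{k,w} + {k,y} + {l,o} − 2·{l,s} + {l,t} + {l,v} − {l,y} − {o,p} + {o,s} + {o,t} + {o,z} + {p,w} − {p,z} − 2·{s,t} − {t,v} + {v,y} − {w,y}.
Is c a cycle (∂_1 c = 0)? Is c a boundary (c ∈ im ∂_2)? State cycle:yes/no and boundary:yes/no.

n_0=10 n_1=35 n_2=21  [Q]
∂1: piv[kl,ko,kp,ks,kt,kv,kw,ky,kz] rk=9  ker:lo,ls,lt,lv,lw,ly,lz,op,os,ot,ov,ow,oz,pt,pw,pz,st,sv,tv,tw,tz,vw,vy,vz,wy,yz
∂2: piv[klo,klw,kly,klz,kop,kos,kot,koz,kpt,kpw,kpz,kvw,kvy,kwy,lst,lsv,ltv] rk=17  ker:loz,opt,stv,vwy
∂1c = 0
c vs im∂2: reduces to 0 ⇒ boundary

cycle:yes boundary:yes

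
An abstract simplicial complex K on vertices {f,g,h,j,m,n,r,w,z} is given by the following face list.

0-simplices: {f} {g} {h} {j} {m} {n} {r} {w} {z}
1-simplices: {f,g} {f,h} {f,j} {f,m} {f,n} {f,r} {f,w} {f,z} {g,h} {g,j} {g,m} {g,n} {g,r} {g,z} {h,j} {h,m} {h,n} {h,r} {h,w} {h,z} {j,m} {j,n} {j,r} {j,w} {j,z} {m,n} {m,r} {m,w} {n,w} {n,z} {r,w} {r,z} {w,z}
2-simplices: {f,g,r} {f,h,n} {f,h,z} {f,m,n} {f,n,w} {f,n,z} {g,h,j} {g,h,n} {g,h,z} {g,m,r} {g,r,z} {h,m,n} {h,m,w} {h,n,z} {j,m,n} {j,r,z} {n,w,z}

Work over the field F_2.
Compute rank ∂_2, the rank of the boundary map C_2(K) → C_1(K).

rank∂_2=16

n_0=9 n_1=33 n_2=17  [Z2]
∂1: piv[fg,fh,fj,fm,fn,fr,fw,fz] rk=8  ker:gh,gj,gm,gn,gr,gz,hj,hm,hn,hr,hw,hz,jm,jn,jr,jw,jz,mn,mr,mw,nw,nz,rw,rz,wz
∂2: piv[fgr,fhn,fhz,fmn,fnw,fnz,ghj,ghn,ghz,gmr,grz,hmn,hmw,jmn,jrz,nwz] rk=16  ker:hnz
rk∂_2=16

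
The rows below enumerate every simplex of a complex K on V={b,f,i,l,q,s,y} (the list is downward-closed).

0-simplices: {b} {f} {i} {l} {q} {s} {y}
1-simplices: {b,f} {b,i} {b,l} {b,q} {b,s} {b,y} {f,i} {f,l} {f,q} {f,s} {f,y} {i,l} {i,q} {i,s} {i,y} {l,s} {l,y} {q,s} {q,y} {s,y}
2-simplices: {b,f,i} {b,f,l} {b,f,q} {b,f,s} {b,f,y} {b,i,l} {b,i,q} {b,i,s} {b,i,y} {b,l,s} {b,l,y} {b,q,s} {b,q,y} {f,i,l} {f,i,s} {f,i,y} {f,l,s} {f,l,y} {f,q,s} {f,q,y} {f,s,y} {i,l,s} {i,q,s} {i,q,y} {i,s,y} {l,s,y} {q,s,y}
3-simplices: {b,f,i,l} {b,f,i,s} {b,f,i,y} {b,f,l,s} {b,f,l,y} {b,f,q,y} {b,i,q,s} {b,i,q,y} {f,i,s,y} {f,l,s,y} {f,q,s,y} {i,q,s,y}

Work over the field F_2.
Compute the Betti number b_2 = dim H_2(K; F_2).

b_2=1

n_0=7 n_1=20 n_2=27 n_3=12  [Z2]
∂1: piv[bf,bi,bl,bq,bs,by] rk=6  ker:fi,fl,fq,fs,fy,il,iq,is,iy,ls,ly,qs,qy,sy
∂2: piv[bfi,bfl,bfq,bfs,bfy,bil,biq,bis,biy,bls,bly,bqs,bqy,fsy] rk=14  ker:fil,fis,fiy,fls,fly,fqs,fqy,ils,iqs,iqy,isy,lsy,qsy
∂3: piv[bfil,bfis,bfiy,bfls,bfly,bfqy,biqs,biqy,fisy,flsy,fqsy,iqsy] rk=12
b_2=(27−14)−12=1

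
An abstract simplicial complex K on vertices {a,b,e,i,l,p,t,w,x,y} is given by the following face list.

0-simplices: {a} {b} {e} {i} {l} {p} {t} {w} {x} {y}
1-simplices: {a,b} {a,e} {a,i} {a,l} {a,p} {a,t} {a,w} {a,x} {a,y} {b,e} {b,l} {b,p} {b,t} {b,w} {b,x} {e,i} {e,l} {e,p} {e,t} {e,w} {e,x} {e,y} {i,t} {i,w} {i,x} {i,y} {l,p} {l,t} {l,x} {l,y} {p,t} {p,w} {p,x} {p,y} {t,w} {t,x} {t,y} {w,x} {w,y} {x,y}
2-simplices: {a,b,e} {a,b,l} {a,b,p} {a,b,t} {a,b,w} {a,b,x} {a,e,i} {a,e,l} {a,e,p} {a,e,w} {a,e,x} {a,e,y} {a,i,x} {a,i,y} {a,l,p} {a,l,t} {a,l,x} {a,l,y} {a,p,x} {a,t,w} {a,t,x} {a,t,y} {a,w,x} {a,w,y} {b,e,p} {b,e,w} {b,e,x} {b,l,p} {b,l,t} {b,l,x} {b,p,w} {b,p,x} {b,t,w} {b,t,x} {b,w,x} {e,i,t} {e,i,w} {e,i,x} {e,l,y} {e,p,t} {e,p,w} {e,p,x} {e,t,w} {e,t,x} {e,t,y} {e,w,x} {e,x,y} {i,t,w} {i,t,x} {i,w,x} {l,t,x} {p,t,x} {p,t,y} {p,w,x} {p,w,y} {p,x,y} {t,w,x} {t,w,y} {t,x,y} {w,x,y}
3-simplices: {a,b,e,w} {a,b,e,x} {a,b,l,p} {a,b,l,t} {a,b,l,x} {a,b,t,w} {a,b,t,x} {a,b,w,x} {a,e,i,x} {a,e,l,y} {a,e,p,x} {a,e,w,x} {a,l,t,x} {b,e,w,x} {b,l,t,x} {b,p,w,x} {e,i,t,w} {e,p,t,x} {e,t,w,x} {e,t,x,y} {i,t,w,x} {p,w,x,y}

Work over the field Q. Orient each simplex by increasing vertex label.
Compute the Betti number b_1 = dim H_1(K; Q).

b_1=0

n_0=10 n_1=40 n_2=60 n_3=22  [Q]
∂1: piv[ab,ae,ai,al,ap,at,aw,ax,ay] rk=9  ker:be,bl,bp,bt,bw,bx,ei,el,ep,et,ew,ex,ey,it,iw,ix,iy,lp,lt,lx,ly,pt,pw,px,py,tw,tx,ty,wx,wy,xy
∂2: piv[abe,abl,abp,abt,abw,abx,aei,ael,aep,aew,aex,aey,aix,aiy,alp,alt,alx,aly,apx,atw,atx,aty,awx,awy,bpw,eit,eiw,ept,etw,exy,pty] rk=31  ker:bep,bew,bex,blp,blt,blx,bpx,btw,btx,bwx,eix,ely,epw,epx,etx,ety,ewx,itw,itx,iwx,ltx,ptx,pwx,pwy,pxy,twx,twy,txy,wxy
∂3: piv[abew,abex,ablp,ablt,ablx,abtw,abtx,abwx,aeix,aely,aepx,aewx,altx,bpwx,eitw,eptx,etwx,etxy,itwx,pwxy] rk=20  ker:bewx,bltx
b_1=(40−9)−31=0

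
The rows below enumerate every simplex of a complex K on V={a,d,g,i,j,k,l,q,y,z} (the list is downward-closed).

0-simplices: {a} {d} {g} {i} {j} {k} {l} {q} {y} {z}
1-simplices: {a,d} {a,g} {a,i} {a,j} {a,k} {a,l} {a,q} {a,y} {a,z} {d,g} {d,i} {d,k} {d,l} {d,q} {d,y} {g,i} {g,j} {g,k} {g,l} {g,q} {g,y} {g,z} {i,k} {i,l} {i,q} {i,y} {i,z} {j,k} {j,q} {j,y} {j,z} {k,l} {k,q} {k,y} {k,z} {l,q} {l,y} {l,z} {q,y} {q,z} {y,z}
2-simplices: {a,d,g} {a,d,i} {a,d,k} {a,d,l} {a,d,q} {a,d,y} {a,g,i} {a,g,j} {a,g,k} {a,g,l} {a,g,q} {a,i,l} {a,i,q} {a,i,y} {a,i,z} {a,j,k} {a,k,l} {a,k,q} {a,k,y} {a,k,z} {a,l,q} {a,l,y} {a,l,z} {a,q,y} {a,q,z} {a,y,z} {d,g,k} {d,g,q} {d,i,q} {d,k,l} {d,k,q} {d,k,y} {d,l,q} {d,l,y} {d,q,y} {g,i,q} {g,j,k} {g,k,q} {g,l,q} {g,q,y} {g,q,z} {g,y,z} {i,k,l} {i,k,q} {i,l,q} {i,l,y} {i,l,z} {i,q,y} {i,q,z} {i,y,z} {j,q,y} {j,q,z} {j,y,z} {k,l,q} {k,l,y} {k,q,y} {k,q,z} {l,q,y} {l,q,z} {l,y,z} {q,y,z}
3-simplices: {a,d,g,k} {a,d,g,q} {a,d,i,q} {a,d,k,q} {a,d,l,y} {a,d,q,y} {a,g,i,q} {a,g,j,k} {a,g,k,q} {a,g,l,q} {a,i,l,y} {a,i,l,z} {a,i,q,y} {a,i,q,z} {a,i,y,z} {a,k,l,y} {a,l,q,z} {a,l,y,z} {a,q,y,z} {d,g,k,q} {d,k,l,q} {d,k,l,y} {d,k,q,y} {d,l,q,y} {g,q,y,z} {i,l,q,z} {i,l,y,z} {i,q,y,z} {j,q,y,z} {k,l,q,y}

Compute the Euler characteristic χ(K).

χ(K)=0

n_0=10 n_1=41 n_2=61 n_3=30
χ=+10−41+61−30=0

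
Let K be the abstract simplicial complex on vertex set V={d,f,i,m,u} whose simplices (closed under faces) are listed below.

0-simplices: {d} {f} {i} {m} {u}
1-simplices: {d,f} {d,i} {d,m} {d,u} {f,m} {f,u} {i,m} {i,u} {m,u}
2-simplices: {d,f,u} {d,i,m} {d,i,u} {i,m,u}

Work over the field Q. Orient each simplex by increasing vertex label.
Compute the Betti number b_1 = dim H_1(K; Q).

n_0=5 n_1=9 n_2=4  [Q]
∂1: piv[df,di,dm,du] rk=4  ker:fm,fu,im,iu,mu
∂2: piv[dfu,dim,diu,imu] rk=4
b_1=(9−4)−4=1

b_1=1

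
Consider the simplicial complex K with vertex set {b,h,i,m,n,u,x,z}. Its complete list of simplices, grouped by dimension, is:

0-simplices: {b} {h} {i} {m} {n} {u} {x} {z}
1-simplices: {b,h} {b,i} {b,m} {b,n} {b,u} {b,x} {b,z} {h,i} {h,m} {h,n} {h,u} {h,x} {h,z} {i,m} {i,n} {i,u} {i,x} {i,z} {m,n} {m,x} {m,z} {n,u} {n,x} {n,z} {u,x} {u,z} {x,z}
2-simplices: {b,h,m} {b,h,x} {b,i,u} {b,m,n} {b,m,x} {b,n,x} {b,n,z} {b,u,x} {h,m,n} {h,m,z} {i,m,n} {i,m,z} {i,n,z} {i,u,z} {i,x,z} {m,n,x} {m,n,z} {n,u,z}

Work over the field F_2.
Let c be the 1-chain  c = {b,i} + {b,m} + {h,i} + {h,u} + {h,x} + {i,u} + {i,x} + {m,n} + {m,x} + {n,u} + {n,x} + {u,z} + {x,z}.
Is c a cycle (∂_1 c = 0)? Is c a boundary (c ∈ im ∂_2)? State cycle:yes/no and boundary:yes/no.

cycle:no boundary:no

n_0=8 n_1=27 n_2=18  [Z2]
∂1: piv[bh,bi,bm,bn,bu,bx,bz] rk=7  ker:hi,hm,hn,hu,hx,hz,im,in,iu,ix,iz,mn,mx,mz,nu,nx,nz,ux,uz,xz
∂2: piv[bhm,bhx,biu,bmn,bmx,bnx,bnz,bux,hmn,hmz,imn,imz,inz,iuz,ixz,nuz] rk=16  ker:mnx,mnz
∂1c = {h} + {m} + {n} + {x}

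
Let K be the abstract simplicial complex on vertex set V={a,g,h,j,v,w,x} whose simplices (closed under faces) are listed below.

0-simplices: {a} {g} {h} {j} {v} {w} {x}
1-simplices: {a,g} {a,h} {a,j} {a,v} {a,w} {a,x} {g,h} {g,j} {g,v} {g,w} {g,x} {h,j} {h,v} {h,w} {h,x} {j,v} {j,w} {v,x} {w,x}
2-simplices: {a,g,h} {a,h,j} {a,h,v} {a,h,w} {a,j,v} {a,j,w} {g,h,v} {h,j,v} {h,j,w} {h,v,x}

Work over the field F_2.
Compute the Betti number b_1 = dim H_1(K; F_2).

n_0=7 n_1=19 n_2=10  [Z2]
∂1: piv[ag,ah,aj,av,aw,ax] rk=6  ker:gh,gj,gv,gw,gx,hj,hv,hw,hx,jv,jw,vx,wx
∂2: piv[agh,ahj,ahv,ahw,ajv,ajw,ghv,hvx] rk=8  ker:hjv,hjw
b_1=(19−6)−8=5

b_1=5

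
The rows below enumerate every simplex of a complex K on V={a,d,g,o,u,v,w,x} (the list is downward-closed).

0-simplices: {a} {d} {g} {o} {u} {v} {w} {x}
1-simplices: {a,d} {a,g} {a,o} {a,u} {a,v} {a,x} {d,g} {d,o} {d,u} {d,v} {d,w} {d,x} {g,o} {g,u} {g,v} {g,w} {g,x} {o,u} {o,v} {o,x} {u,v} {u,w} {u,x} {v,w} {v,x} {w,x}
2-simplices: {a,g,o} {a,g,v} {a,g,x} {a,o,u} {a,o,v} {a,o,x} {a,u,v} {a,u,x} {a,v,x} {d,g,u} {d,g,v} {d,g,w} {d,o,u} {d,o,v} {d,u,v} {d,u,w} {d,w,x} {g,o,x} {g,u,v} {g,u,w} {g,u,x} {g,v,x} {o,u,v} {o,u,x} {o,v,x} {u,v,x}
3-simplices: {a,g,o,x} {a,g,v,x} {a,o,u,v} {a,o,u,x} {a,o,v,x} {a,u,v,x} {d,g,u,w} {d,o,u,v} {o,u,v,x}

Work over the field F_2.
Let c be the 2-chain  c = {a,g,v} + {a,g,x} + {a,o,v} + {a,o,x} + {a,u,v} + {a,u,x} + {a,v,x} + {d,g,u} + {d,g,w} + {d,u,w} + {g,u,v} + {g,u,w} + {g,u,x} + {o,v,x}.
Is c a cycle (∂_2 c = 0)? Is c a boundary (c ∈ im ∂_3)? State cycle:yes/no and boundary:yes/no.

cycle:yes boundary:no

n_0=8 n_1=26 n_2=26 n_3=9  [Z2]
∂1: piv[ad,ag,ao,au,av,ax,dw] rk=7  ker:dg,do,du,dv,dx,go,gu,gv,gw,gx,ou,ov,ox,uv,uw,ux,vw,vx,wx
∂2: piv[ago,agv,agx,aou,aov,aox,auv,aux,avx,dgu,dgv,dgw,dou,dov,duw,dwx] rk=16  ker:duv,gox,guv,guw,gux,gvx,ouv,oux,ovx,uvx
∂3: piv[agox,agvx,aouv,aoux,aovx,auvx,dguw,douv] rk=8  ker:ouvx
∂2c = 0
c vs im∂3: residual ≠ 0 ⇒ not boundary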